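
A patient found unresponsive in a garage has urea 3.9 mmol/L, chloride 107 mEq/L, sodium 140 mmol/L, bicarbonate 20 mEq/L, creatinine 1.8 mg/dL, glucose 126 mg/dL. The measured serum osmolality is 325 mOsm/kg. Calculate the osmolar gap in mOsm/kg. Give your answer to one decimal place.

Calculated osmolality = 2·Na + glucose/18 + urea
= 2·140 + 126/18 + 3.9
= 280 + 7 + 3.90
= 290.9 mOsm/kg ≈ 290.9 mOsm/kg
Osmolar gap = measured − calculated = 325 − 290.9 = 34.1 mOsm/kg

34.1 mOsm/kg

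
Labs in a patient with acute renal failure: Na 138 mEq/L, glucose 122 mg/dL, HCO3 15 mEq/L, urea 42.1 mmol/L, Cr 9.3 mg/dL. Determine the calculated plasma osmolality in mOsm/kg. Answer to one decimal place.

324.9 mOsm/kg

Calculated osmolality = 2·Na + glucose/18 + urea
= 2·138 + 122/18 + 42.1
= 276 + 6.78 + 42.10
= 324.88 mOsm/kg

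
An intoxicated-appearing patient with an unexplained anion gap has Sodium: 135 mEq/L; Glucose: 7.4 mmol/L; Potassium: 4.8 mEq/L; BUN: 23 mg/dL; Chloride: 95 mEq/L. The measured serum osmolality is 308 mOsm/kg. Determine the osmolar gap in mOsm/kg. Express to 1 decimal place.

Calculated osmolality = 2·Na + glucose + BUN/2.8
= 2·135 + 7.4 + 23/2.8
= 270 + 7.40 + 8.21
= 285.61 mOsm/kg ≈ 285.6 mOsm/kg
Osmolar gap = measured − calculated = 308 − 285.6 = 22.4 mOsm/kg

22.4 mOsm/kg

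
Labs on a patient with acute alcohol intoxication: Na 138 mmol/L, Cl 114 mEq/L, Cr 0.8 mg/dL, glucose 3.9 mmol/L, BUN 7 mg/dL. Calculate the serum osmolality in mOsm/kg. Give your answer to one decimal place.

Calculated osmolality = 2·Na + glucose + BUN/2.8
= 2·138 + 3.9 + 7/2.8
= 276 + 3.90 + 2.50
= 282.4 mOsm/kg

282.4 mOsm/kg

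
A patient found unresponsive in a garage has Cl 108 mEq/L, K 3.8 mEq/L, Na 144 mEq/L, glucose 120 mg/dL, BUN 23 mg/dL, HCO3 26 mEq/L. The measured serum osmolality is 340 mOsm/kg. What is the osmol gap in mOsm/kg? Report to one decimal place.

37.1 mOsm/kg

Calculated osmolality = 2·Na + glucose/18 + BUN/2.8
= 2·144 + 120/18 + 23/2.8
= 288 + 6.67 + 8.21
= 302.88 mOsm/kg ≈ 302.9 mOsm/kg
Osmolar gap = measured − calculated = 340 − 302.9 = 37.1 mOsm/kg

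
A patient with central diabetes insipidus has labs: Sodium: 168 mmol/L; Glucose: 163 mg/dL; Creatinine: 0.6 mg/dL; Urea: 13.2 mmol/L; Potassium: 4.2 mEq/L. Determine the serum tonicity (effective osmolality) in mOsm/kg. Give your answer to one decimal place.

345.1 mOsm/kg

Effective osmolality excludes urea (freely permeant across cell membranes):
2·Na + glucose/18
= 2·168 + 163/18
= 336 + 9.06
= 345.06 mOsm/kg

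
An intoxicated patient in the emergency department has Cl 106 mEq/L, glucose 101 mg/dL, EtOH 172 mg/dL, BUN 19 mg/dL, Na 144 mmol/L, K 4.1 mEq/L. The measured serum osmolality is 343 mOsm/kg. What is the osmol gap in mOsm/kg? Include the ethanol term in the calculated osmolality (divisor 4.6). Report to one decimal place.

5.2 mOsm/kg

Calculated osmolality = 2·Na + glucose/18 + BUN/2.8 + ethanol/4.6
= 2·144 + 101/18 + 19/2.8 + 172/4.6
= 288 + 5.61 + 6.79 + 37.39
= 337.79 mOsm/kg ≈ 337.8 mOsm/kg
Osmolar gap = measured − calculated = 343 − 337.8 = 5.2 mOsm/kg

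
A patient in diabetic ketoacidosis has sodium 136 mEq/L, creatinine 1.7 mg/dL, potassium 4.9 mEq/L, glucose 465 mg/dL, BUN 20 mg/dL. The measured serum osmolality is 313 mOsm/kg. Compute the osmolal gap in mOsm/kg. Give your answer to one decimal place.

8.0 mOsm/kg

Calculated osmolality = 2·Na + glucose/18 + BUN/2.8
= 2·136 + 465/18 + 20/2.8
= 272 + 25.83 + 7.14
= 304.97 mOsm/kg ≈ 305.0 mOsm/kg
Osmolar gap = measured − calculated = 313 − 305.0 = 8.0 mOsm/kg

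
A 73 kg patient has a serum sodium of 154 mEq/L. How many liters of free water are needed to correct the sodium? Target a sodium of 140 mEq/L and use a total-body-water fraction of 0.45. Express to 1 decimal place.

3.3 L

TBW = 0.45 · 73 = 32.85 L
Free water deficit = TBW · (Na/140 − 1)
= 32.85 · (154/140 − 1)
= 32.85 · 0.1
= 3.29 L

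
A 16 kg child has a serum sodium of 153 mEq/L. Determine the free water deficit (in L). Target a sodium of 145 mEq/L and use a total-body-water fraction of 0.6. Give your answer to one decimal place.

0.5 L

TBW = 0.6 · 16 = 9.6 L
Free water deficit = TBW · (Na/145 − 1)
= 9.6 · (153/145 − 1)
= 9.6 · 0.0552
= 0.53 L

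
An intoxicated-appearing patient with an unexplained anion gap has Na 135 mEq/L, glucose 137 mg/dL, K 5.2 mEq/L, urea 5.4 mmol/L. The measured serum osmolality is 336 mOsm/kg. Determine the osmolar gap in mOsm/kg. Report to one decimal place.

Calculated osmolality = 2·Na + glucose/18 + urea
= 2·135 + 137/18 + 5.4
= 270 + 7.61 + 5.40
= 283.01 mOsm/kg ≈ 283.0 mOsm/kg
Osmolar gap = measured − calculated = 336 − 283.0 = 53.0 mOsm/kg

53.0 mOsm/kg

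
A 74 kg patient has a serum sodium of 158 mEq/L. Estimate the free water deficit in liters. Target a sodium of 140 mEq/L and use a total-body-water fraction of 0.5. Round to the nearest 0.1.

TBW = 0.5 · 74 = 37 L
Free water deficit = TBW · (Na/140 − 1)
= 37 · (158/140 − 1)
= 37 · 0.1286
= 4.76 L

4.8 L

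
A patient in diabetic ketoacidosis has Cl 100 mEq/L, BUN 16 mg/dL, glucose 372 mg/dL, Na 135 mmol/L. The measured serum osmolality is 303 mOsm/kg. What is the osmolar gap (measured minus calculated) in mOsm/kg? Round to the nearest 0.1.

Calculated osmolality = 2·Na + glucose/18 + BUN/2.8
= 2·135 + 372/18 + 16/2.8
= 270 + 20.67 + 5.71
= 296.38 mOsm/kg ≈ 296.4 mOsm/kg
Osmolar gap = measured − calculated = 303 − 296.4 = 6.6 mOsm/kg

6.6 mOsm/kg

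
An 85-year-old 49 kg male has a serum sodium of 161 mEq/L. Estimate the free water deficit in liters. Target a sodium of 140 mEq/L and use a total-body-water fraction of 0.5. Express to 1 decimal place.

TBW = 0.5 · 49 = 24.5 L
Free water deficit = TBW · (Na/140 − 1)
= 24.5 · (161/140 − 1)
= 24.5 · 0.15
= 3.67 L

3.7 L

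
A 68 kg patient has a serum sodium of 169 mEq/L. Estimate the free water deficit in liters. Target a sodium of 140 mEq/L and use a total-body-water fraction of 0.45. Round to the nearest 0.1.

TBW = 0.45 · 68 = 30.6 L
Free water deficit = TBW · (Na/140 − 1)
= 30.6 · (169/140 − 1)
= 30.6 · 0.2071
= 6.34 L

6.3 L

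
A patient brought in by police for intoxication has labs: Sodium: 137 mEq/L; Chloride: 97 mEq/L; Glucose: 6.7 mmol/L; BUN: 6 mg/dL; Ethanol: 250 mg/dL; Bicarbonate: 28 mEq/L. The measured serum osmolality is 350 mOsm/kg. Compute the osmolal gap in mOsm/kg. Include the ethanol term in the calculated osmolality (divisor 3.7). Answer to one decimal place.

-0.4 mOsm/kg

Calculated osmolality = 2·Na + glucose + BUN/2.8 + ethanol/3.7
= 2·137 + 6.7 + 6/2.8 + 250/3.7
= 274 + 6.70 + 2.14 + 67.57
= 350.41 mOsm/kg ≈ 350.4 mOsm/kg
Osmolar gap = measured − calculated = 350 − 350.4 = -0.4 mOsm/kg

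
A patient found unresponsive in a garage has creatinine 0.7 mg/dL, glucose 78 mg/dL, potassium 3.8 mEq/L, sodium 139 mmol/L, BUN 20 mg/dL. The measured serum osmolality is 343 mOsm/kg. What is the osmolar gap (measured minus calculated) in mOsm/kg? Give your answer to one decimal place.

Calculated osmolality = 2·Na + glucose/18 + BUN/2.8
= 2·139 + 78/18 + 20/2.8
= 278 + 4.33 + 7.14
= 289.47 mOsm/kg ≈ 289.5 mOsm/kg
Osmolar gap = measured − calculated = 343 − 289.5 = 53.5 mOsm/kg

53.5 mOsm/kg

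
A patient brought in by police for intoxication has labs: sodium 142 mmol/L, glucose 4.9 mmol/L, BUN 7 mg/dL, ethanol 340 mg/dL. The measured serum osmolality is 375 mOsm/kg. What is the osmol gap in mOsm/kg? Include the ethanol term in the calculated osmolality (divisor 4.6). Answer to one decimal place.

9.7 mOsm/kg

Calculated osmolality = 2·Na + glucose + BUN/2.8 + ethanol/4.6
= 2·142 + 4.9 + 7/2.8 + 340/4.6
= 284 + 4.90 + 2.50 + 73.91
= 365.31 mOsm/kg ≈ 365.3 mOsm/kg
Osmolar gap = measured − calculated = 375 − 365.3 = 9.7 mOsm/kg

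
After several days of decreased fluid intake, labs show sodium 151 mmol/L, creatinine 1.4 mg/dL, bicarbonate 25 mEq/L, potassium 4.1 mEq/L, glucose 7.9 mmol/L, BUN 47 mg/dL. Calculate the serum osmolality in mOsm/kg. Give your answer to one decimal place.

326.7 mOsm/kg

Calculated osmolality = 2·Na + glucose + BUN/2.8
= 2·151 + 7.9 + 47/2.8
= 302 + 7.90 + 16.79
= 326.69 mOsm/kg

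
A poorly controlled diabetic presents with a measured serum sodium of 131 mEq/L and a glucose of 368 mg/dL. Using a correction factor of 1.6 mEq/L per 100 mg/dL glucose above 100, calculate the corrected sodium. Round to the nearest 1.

135 mEq/L

Corrected Na = measured Na + 1.6 · (glucose − 100)/100
= 131 + 1.6 · (368 − 100)/100
= 131 + 4.3
= 135.3 mEq/L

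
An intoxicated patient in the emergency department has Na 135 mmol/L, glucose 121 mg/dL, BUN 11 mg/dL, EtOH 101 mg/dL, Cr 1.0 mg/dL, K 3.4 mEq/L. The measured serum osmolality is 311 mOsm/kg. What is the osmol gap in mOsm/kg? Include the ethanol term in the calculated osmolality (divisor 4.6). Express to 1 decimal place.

8.4 mOsm/kg

Calculated osmolality = 2·Na + glucose/18 + BUN/2.8 + ethanol/4.6
= 2·135 + 121/18 + 11/2.8 + 101/4.6
= 270 + 6.72 + 3.93 + 21.96
= 302.61 mOsm/kg ≈ 302.6 mOsm/kg
Osmolar gap = measured − calculated = 311 − 302.6 = 8.4 mOsm/kg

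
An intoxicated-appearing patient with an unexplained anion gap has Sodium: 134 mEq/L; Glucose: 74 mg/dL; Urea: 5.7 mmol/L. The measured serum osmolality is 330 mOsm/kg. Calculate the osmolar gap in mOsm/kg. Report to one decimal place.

Calculated osmolality = 2·Na + glucose/18 + urea
= 2·134 + 74/18 + 5.7
= 268 + 4.11 + 5.70
= 277.81 mOsm/kg ≈ 277.8 mOsm/kg
Osmolar gap = measured − calculated = 330 − 277.8 = 52.2 mOsm/kg

52.2 mOsm/kg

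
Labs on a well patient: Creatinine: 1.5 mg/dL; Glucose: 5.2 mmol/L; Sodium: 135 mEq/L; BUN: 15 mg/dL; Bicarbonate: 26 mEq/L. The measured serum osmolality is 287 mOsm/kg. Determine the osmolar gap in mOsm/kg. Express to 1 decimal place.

Calculated osmolality = 2·Na + glucose + BUN/2.8
= 2·135 + 5.2 + 15/2.8
= 270 + 5.20 + 5.36
= 280.56 mOsm/kg ≈ 280.6 mOsm/kg
Osmolar gap = measured − calculated = 287 − 280.6 = 6.4 mOsm/kg

6.4 mOsm/kg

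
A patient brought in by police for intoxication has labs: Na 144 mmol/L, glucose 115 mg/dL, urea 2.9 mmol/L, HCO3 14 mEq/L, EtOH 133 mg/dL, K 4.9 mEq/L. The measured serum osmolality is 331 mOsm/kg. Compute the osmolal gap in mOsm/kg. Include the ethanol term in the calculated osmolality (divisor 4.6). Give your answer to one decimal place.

4.8 mOsm/kg

Calculated osmolality = 2·Na + glucose/18 + urea + ethanol/4.6
= 2·144 + 115/18 + 2.9 + 133/4.6
= 288 + 6.39 + 2.90 + 28.91
= 326.2 mOsm/kg ≈ 326.2 mOsm/kg
Osmolar gap = measured − calculated = 331 − 326.2 = 4.8 mOsm/kg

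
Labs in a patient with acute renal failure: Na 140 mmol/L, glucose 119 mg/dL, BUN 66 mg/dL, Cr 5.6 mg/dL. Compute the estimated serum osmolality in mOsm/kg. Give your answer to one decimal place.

310.2 mOsm/kg

Calculated osmolality = 2·Na + glucose/18 + BUN/2.8
= 2·140 + 119/18 + 66/2.8
= 280 + 6.61 + 23.57
= 310.18 mOsm/kg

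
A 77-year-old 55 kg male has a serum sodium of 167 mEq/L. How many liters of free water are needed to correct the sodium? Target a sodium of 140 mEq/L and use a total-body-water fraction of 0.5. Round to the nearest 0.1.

5.3 L

TBW = 0.5 · 55 = 27.5 L
Free water deficit = TBW · (Na/140 − 1)
= 27.5 · (167/140 − 1)
= 27.5 · 0.1929
= 5.3 L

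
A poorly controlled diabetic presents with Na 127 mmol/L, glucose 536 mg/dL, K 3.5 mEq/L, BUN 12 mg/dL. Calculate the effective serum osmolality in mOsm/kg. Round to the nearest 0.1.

283.8 mOsm/kg

Effective osmolality excludes urea (freely permeant across cell membranes):
2·Na + glucose/18
= 2·127 + 536/18
= 254 + 29.78
= 283.78 mOsm/kg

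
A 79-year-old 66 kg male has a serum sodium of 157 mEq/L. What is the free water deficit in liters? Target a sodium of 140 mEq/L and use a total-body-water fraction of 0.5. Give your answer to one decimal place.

4.0 L

TBW = 0.5 · 66 = 33 L
Free water deficit = TBW · (Na/140 − 1)
= 33 · (157/140 − 1)
= 33 · 0.1214
= 4.01 L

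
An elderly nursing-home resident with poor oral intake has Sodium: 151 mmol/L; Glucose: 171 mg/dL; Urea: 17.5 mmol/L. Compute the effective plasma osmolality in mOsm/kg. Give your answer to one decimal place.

Effective osmolality excludes urea (freely permeant across cell membranes):
2·Na + glucose/18
= 2·151 + 171/18
= 302 + 9.5
= 311.5 mOsm/kg

311.5 mOsm/kg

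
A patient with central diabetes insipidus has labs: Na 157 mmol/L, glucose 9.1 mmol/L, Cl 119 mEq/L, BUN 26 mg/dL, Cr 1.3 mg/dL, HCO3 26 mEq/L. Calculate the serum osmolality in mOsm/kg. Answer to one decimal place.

Calculated osmolality = 2·Na + glucose + BUN/2.8
= 2·157 + 9.1 + 26/2.8
= 314 + 9.10 + 9.29
= 332.39 mOsm/kg

332.4 mOsm/kg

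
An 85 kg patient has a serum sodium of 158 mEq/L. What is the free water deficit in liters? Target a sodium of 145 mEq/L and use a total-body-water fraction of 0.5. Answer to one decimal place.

TBW = 0.5 · 85 = 42.5 L
Free water deficit = TBW · (Na/145 − 1)
= 42.5 · (158/145 − 1)
= 42.5 · 0.0897
= 3.81 L

3.8 L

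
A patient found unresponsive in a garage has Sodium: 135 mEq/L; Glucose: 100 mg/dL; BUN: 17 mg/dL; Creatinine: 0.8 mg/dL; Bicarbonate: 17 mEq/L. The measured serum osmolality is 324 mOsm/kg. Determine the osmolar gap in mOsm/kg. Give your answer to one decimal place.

42.4 mOsm/kg

Calculated osmolality = 2·Na + glucose/18 + BUN/2.8
= 2·135 + 100/18 + 17/2.8
= 270 + 5.56 + 6.07
= 281.63 mOsm/kg ≈ 281.6 mOsm/kg
Osmolar gap = measured − calculated = 324 − 281.6 = 42.4 mOsm/kg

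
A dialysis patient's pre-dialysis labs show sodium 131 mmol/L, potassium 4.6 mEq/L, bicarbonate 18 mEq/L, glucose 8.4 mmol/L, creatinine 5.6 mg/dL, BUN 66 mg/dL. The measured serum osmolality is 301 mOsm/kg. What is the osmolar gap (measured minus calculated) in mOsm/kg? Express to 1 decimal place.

7.0 mOsm/kg

Calculated osmolality = 2·Na + glucose + BUN/2.8
= 2·131 + 8.4 + 66/2.8
= 262 + 8.40 + 23.57
= 293.97 mOsm/kg ≈ 294.0 mOsm/kg
Osmolar gap = measured − calculated = 301 − 294.0 = 7.0 mOsm/kg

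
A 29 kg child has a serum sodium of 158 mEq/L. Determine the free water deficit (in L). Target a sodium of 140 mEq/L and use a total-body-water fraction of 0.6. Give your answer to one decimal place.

2.2 L

TBW = 0.6 · 29 = 17.4 L
Free water deficit = TBW · (Na/140 − 1)
= 17.4 · (158/140 − 1)
= 17.4 · 0.1286
= 2.24 L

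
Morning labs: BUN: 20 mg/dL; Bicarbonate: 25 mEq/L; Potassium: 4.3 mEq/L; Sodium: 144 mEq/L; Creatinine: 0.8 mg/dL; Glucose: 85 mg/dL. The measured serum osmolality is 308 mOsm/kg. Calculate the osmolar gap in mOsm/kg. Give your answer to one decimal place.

8.1 mOsm/kg

Calculated osmolality = 2·Na + glucose/18 + BUN/2.8
= 2·144 + 85/18 + 20/2.8
= 288 + 4.72 + 7.14
= 299.86 mOsm/kg ≈ 299.9 mOsm/kg
Osmolar gap = measured − calculated = 308 − 299.9 = 8.1 mOsm/kg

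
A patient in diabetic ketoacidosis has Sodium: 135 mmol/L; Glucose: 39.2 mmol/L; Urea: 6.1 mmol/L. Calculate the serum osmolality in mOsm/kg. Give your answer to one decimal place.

Calculated osmolality = 2·Na + glucose + urea
= 2·135 + 39.2 + 6.1
= 270 + 39.20 + 6.10
= 315.3 mOsm/kg

315.3 mOsm/kg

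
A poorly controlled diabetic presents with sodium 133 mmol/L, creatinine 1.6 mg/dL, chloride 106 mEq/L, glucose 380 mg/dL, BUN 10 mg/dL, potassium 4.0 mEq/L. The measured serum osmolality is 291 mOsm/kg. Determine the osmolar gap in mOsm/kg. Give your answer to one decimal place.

0.3 mOsm/kg

Calculated osmolality = 2·Na + glucose/18 + BUN/2.8
= 2·133 + 380/18 + 10/2.8
= 266 + 21.11 + 3.57
= 290.68 mOsm/kg ≈ 290.7 mOsm/kg
Osmolar gap = measured − calculated = 291 − 290.7 = 0.3 mOsm/kg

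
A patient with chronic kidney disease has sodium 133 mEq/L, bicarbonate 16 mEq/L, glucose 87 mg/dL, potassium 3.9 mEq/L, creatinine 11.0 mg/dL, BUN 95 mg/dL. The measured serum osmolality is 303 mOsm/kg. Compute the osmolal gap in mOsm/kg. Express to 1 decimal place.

Calculated osmolality = 2·Na + glucose/18 + BUN/2.8
= 2·133 + 87/18 + 95/2.8
= 266 + 4.83 + 33.93
= 304.76 mOsm/kg ≈ 304.8 mOsm/kg
Osmolar gap = measured − calculated = 303 − 304.8 = -1.8 mOsm/kg

-1.8 mOsm/kg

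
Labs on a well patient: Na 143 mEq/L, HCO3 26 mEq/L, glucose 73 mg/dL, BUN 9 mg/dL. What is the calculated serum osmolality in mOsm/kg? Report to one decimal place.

Calculated osmolality = 2·Na + glucose/18 + BUN/2.8
= 2·143 + 73/18 + 9/2.8
= 286 + 4.06 + 3.21
= 293.27 mOsm/kg

293.3 mOsm/kg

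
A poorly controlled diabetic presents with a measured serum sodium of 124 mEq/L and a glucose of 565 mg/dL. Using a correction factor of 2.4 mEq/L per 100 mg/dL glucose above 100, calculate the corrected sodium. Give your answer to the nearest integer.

135 mEq/L

Corrected Na = measured Na + 2.4 · (glucose − 100)/100
= 124 + 2.4 · (565 − 100)/100
= 124 + 11.2
= 135.2 mEq/L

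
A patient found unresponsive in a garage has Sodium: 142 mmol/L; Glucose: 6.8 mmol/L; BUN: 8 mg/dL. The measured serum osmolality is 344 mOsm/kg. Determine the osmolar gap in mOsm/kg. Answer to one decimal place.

Calculated osmolality = 2·Na + glucose + BUN/2.8
= 2·142 + 6.8 + 8/2.8
= 284 + 6.80 + 2.86
= 293.66 mOsm/kg ≈ 293.7 mOsm/kg
Osmolar gap = measured − calculated = 344 − 293.7 = 50.3 mOsm/kg

50.3 mOsm/kg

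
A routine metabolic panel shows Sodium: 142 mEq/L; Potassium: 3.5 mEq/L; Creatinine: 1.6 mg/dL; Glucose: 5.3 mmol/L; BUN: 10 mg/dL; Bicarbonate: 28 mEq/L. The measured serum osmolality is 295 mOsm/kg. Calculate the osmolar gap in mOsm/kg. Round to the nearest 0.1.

2.1 mOsm/kg

Calculated osmolality = 2·Na + glucose + BUN/2.8
= 2·142 + 5.3 + 10/2.8
= 284 + 5.30 + 3.57
= 292.87 mOsm/kg ≈ 292.9 mOsm/kg
Osmolar gap = measured − calculated = 295 − 292.9 = 2.1 mOsm/kg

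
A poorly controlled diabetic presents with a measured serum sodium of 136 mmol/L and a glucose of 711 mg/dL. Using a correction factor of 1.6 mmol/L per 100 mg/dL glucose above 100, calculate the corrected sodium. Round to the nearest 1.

Corrected Na = measured Na + 1.6 · (glucose − 100)/100
= 136 + 1.6 · (711 − 100)/100
= 136 + 9.8
= 145.8 mmol/L

146 mmol/L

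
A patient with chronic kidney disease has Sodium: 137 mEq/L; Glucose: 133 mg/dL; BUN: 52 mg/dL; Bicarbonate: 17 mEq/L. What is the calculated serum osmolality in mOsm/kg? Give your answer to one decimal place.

Calculated osmolality = 2·Na + glucose/18 + BUN/2.8
= 2·137 + 133/18 + 52/2.8
= 274 + 7.39 + 18.57
= 299.96 mOsm/kg

300.0 mOsm/kg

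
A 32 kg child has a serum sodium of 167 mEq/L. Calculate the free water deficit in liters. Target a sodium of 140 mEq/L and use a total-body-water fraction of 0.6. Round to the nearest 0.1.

3.7 L

TBW = 0.6 · 32 = 19.2 L
Free water deficit = TBW · (Na/140 − 1)
= 19.2 · (167/140 − 1)
= 19.2 · 0.1929
= 3.7 L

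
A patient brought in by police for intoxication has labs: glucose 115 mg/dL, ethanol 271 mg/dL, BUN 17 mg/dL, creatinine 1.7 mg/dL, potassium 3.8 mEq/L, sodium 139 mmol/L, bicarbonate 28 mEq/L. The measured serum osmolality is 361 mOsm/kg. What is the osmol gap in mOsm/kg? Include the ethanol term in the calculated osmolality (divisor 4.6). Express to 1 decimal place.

Calculated osmolality = 2·Na + glucose/18 + BUN/2.8 + ethanol/4.6
= 2·139 + 115/18 + 17/2.8 + 271/4.6
= 278 + 6.39 + 6.07 + 58.91
= 349.37 mOsm/kg ≈ 349.4 mOsm/kg
Osmolar gap = measured − calculated = 361 − 349.4 = 11.6 mOsm/kg

11.6 mOsm/kg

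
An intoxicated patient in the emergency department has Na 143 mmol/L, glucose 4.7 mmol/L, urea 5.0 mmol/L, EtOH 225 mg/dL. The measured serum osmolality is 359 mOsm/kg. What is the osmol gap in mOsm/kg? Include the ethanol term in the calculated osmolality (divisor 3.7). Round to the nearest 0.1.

Calculated osmolality = 2·Na + glucose + urea + ethanol/3.7
= 2·143 + 4.7 + 5 + 225/3.7
= 286 + 4.70 + 5 + 60.81
= 356.51 mOsm/kg ≈ 356.5 mOsm/kg
Osmolar gap = measured − calculated = 359 − 356.5 = 2.5 mOsm/kg

2.5 mOsm/kg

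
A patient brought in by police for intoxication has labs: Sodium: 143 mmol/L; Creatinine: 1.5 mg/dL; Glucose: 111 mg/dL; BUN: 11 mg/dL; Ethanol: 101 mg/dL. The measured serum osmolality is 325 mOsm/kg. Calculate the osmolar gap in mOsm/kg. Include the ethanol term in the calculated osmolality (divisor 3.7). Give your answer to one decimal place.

1.6 mOsm/kg

Calculated osmolality = 2·Na + glucose/18 + BUN/2.8 + ethanol/3.7
= 2·143 + 111/18 + 11/2.8 + 101/3.7
= 286 + 6.17 + 3.93 + 27.30
= 323.4 mOsm/kg ≈ 323.4 mOsm/kg
Osmolar gap = measured − calculated = 325 − 323.4 = 1.6 mOsm/kg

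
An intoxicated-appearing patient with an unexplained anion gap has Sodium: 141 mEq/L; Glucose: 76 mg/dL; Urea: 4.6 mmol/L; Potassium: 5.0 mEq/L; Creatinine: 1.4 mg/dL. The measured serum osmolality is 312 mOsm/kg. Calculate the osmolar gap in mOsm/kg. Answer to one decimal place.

Calculated osmolality = 2·Na + glucose/18 + urea
= 2·141 + 76/18 + 4.6
= 282 + 4.22 + 4.60
= 290.82 mOsm/kg ≈ 290.8 mOsm/kg
Osmolar gap = measured − calculated = 312 − 290.8 = 21.2 mOsm/kg

21.2 mOsm/kg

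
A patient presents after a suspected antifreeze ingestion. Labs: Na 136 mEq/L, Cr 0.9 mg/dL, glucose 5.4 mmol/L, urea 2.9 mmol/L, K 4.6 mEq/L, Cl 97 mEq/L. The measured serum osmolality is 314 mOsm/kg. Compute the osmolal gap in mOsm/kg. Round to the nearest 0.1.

33.7 mOsm/kg

Calculated osmolality = 2·Na + glucose + urea
= 2·136 + 5.4 + 2.9
= 272 + 5.40 + 2.90
= 280.3 mOsm/kg ≈ 280.3 mOsm/kg
Osmolar gap = measured − calculated = 314 − 280.3 = 33.7 mOsm/kg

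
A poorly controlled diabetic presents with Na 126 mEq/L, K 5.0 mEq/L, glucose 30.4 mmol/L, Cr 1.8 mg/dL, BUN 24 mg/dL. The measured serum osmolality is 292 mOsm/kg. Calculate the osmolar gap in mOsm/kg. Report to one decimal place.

Calculated osmolality = 2·Na + glucose + BUN/2.8
= 2·126 + 30.4 + 24/2.8
= 252 + 30.40 + 8.57
= 290.97 mOsm/kg ≈ 291.0 mOsm/kg
Osmolar gap = measured − calculated = 292 − 291.0 = 1.0 mOsm/kg

1.0 mOsm/kg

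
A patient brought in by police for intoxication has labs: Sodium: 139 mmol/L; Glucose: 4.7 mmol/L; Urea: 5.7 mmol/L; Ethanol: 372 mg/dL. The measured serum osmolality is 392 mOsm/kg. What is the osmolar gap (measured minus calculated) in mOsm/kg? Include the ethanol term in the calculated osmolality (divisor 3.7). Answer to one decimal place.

Calculated osmolality = 2·Na + glucose + urea + ethanol/3.7
= 2·139 + 4.7 + 5.7 + 372/3.7
= 278 + 4.70 + 5.70 + 100.54
= 388.94 mOsm/kg ≈ 388.9 mOsm/kg
Osmolar gap = measured − calculated = 392 − 388.9 = 3.1 mOsm/kg

3.1 mOsm/kg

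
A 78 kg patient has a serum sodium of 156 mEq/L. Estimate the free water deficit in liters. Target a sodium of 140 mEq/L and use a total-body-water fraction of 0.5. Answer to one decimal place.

4.5 L

TBW = 0.5 · 78 = 39 L
Free water deficit = TBW · (Na/140 − 1)
= 39 · (156/140 − 1)
= 39 · 0.1143
= 4.46 L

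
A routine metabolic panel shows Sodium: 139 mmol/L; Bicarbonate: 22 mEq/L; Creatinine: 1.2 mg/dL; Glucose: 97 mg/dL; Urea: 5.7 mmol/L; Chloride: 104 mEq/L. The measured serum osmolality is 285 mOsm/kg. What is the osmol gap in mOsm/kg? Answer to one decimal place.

-4.1 mOsm/kg

Calculated osmolality = 2·Na + glucose/18 + urea
= 2·139 + 97/18 + 5.7
= 278 + 5.39 + 5.70
= 289.09 mOsm/kg ≈ 289.1 mOsm/kg
Osmolar gap = measured − calculated = 285 − 289.1 = -4.1 mOsm/kg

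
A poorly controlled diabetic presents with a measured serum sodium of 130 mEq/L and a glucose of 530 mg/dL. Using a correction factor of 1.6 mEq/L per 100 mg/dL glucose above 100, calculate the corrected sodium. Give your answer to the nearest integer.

137 mEq/L

Corrected Na = measured Na + 1.6 · (glucose − 100)/100
= 130 + 1.6 · (530 − 100)/100
= 130 + 6.9
= 136.9 mEq/L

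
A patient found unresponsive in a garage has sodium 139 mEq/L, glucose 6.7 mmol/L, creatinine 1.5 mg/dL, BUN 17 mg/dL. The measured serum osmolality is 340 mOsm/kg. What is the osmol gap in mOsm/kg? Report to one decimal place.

49.2 mOsm/kg

Calculated osmolality = 2·Na + glucose + BUN/2.8
= 2·139 + 6.7 + 17/2.8
= 278 + 6.70 + 6.07
= 290.77 mOsm/kg ≈ 290.8 mOsm/kg
Osmolar gap = measured − calculated = 340 − 290.8 = 49.2 mOsm/kg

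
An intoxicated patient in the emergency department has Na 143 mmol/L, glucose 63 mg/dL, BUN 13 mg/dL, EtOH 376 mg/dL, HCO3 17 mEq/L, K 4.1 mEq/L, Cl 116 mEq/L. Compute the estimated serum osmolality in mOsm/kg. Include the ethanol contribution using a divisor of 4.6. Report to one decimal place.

Calculated osmolality = 2·Na + glucose/18 + BUN/2.8 + ethanol/4.6
= 2·143 + 63/18 + 13/2.8 + 376/4.6
= 286 + 3.50 + 4.64 + 81.74
= 375.88 mOsm/kg

375.9 mOsm/kg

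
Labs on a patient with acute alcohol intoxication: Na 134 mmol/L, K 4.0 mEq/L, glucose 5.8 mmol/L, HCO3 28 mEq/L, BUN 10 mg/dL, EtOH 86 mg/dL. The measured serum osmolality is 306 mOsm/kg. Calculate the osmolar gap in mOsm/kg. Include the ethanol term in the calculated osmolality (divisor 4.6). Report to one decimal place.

9.9 mOsm/kg

Calculated osmolality = 2·Na + glucose + BUN/2.8 + ethanol/4.6
= 2·134 + 5.8 + 10/2.8 + 86/4.6
= 268 + 5.80 + 3.57 + 18.70
= 296.07 mOsm/kg ≈ 296.1 mOsm/kg
Osmolar gap = measured − calculated = 306 − 296.1 = 9.9 mOsm/kg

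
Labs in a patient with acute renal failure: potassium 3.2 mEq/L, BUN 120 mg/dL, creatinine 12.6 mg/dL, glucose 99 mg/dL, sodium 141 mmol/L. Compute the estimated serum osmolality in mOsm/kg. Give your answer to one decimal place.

Calculated osmolality = 2·Na + glucose/18 + BUN/2.8
= 2·141 + 99/18 + 120/2.8
= 282 + 5.50 + 42.86
= 330.36 mOsm/kg

330.4 mOsm/kg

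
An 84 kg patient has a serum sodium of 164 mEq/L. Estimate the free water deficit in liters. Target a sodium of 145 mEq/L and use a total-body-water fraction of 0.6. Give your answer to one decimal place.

6.6 L

TBW = 0.6 · 84 = 50.4 L
Free water deficit = TBW · (Na/145 − 1)
= 50.4 · (164/145 − 1)
= 50.4 · 0.131
= 6.6 L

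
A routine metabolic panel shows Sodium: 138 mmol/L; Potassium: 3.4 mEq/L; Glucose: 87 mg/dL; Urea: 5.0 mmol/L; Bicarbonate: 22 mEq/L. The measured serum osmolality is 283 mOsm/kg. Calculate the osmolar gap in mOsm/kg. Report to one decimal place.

Calculated osmolality = 2·Na + glucose/18 + urea
= 2·138 + 87/18 + 5
= 276 + 4.83 + 5
= 285.83 mOsm/kg ≈ 285.8 mOsm/kg
Osmolar gap = measured − calculated = 283 − 285.8 = -2.8 mOsm/kg

-2.8 mOsm/kg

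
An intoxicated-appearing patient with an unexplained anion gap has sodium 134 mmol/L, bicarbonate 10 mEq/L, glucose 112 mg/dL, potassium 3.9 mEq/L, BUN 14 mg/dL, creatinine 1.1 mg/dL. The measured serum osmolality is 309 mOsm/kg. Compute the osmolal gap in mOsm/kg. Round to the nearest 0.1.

29.8 mOsm/kg

Calculated osmolality = 2·Na + glucose/18 + BUN/2.8
= 2·134 + 112/18 + 14/2.8
= 268 + 6.22 + 5
= 279.22 mOsm/kg ≈ 279.2 mOsm/kg
Osmolar gap = measured − calculated = 309 − 279.2 = 29.8 mOsm/kg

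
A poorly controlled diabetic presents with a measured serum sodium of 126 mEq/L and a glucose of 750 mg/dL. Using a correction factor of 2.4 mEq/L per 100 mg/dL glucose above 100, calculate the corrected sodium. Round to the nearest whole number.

Corrected Na = measured Na + 2.4 · (glucose − 100)/100
= 126 + 2.4 · (750 − 100)/100
= 126 + 15.6
= 141.6 mEq/L

142 mEq/L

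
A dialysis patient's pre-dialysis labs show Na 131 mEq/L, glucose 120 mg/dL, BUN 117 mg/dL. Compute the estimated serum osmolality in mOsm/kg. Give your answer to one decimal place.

Calculated osmolality = 2·Na + glucose/18 + BUN/2.8
= 2·131 + 120/18 + 117/2.8
= 262 + 6.67 + 41.79
= 310.46 mOsm/kg

310.5 mOsm/kg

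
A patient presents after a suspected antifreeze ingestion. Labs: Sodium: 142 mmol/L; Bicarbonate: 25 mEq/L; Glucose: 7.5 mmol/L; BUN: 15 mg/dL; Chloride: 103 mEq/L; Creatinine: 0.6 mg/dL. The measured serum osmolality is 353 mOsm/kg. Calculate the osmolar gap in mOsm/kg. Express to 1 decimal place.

56.1 mOsm/kg

Calculated osmolality = 2·Na + glucose + BUN/2.8
= 2·142 + 7.5 + 15/2.8
= 284 + 7.50 + 5.36
= 296.86 mOsm/kg ≈ 296.9 mOsm/kg
Osmolar gap = measured − calculated = 353 − 296.9 = 56.1 mOsm/kg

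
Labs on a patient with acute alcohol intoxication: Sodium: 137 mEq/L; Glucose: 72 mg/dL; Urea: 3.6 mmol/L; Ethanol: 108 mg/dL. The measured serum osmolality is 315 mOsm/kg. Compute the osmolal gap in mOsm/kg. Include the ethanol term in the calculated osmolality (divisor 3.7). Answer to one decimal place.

4.2 mOsm/kg

Calculated osmolality = 2·Na + glucose/18 + urea + ethanol/3.7
= 2·137 + 72/18 + 3.6 + 108/3.7
= 274 + 4 + 3.60 + 29.19
= 310.79 mOsm/kg ≈ 310.8 mOsm/kg
Osmolar gap = measured − calculated = 315 − 310.8 = 4.2 mOsm/kg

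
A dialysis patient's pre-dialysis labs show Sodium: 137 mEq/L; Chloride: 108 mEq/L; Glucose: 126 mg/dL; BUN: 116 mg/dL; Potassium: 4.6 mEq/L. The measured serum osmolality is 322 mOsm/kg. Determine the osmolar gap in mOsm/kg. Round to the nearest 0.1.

-0.4 mOsm/kg

Calculated osmolality = 2·Na + glucose/18 + BUN/2.8
= 2·137 + 126/18 + 116/2.8
= 274 + 7 + 41.43
= 322.43 mOsm/kg ≈ 322.4 mOsm/kg
Osmolar gap = measured − calculated = 322 − 322.4 = -0.4 mOsm/kg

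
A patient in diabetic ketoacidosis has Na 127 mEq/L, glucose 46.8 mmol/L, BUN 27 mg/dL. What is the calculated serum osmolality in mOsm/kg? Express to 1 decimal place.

Calculated osmolality = 2·Na + glucose + BUN/2.8
= 2·127 + 46.8 + 27/2.8
= 254 + 46.80 + 9.64
= 310.44 mOsm/kg

310.4 mOsm/kg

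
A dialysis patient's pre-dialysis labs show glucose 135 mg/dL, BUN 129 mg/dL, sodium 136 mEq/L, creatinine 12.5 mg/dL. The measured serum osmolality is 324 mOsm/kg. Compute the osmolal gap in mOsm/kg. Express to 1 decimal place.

-1.6 mOsm/kg

Calculated osmolality = 2·Na + glucose/18 + BUN/2.8
= 2·136 + 135/18 + 129/2.8
= 272 + 7.50 + 46.07
= 325.57 mOsm/kg ≈ 325.6 mOsm/kg
Osmolar gap = measured − calculated = 324 − 325.6 = -1.6 mOsm/kg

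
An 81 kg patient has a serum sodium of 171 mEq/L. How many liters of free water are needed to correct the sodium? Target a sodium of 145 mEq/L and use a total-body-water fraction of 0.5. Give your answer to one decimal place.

TBW = 0.5 · 81 = 40.5 L
Free water deficit = TBW · (Na/145 − 1)
= 40.5 · (171/145 − 1)
= 40.5 · 0.1793
= 7.26 L

7.3 L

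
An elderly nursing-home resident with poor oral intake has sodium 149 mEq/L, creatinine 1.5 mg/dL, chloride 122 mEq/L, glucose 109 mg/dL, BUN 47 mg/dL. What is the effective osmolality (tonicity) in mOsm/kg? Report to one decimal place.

Effective osmolality excludes urea (freely permeant across cell membranes):
2·Na + glucose/18
= 2·149 + 109/18
= 298 + 6.06
= 304.06 mOsm/kg

304.1 mOsm/kg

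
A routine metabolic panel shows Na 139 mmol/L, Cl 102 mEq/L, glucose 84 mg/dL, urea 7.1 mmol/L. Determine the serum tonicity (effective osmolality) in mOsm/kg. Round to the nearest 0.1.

Effective osmolality excludes urea (freely permeant across cell membranes):
2·Na + glucose/18
= 2·139 + 84/18
= 278 + 4.67
= 282.67 mOsm/kg

282.7 mOsm/kg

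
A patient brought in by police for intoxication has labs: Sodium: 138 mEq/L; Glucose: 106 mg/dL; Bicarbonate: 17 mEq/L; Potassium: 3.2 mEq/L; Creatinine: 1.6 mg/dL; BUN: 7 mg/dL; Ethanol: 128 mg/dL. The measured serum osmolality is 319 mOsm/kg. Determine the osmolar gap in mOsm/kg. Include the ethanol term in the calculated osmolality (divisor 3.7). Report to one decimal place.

0.0 mOsm/kg

Calculated osmolality = 2·Na + glucose/18 + BUN/2.8 + ethanol/3.7
= 2·138 + 106/18 + 7/2.8 + 128/3.7
= 276 + 5.89 + 2.50 + 34.59
= 318.98 mOsm/kg ≈ 319.0 mOsm/kg
Osmolar gap = measured − calculated = 319 − 319.0 = 0.0 mOsm/kg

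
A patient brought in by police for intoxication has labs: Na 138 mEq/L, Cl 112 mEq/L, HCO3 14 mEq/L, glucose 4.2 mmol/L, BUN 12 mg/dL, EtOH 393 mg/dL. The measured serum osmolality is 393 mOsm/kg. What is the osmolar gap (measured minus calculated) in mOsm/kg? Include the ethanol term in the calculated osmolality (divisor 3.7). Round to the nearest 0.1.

Calculated osmolality = 2·Na + glucose + BUN/2.8 + ethanol/3.7
= 2·138 + 4.2 + 12/2.8 + 393/3.7
= 276 + 4.20 + 4.29 + 106.22
= 390.71 mOsm/kg ≈ 390.7 mOsm/kg
Osmolar gap = measured − calculated = 393 − 390.7 = 2.3 mOsm/kg

2.3 mOsm/kg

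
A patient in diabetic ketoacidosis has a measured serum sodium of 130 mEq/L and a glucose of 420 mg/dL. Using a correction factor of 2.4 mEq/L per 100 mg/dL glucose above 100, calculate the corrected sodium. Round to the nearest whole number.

Corrected Na = measured Na + 2.4 · (glucose − 100)/100
= 130 + 2.4 · (420 − 100)/100
= 130 + 7.7
= 137.7 mEq/L

138 mEq/L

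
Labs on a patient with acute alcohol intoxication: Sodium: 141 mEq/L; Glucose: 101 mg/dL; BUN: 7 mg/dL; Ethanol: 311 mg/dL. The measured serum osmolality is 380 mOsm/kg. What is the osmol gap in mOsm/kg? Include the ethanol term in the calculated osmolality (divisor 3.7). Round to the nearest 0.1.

Calculated osmolality = 2·Na + glucose/18 + BUN/2.8 + ethanol/3.7
= 2·141 + 101/18 + 7/2.8 + 311/3.7
= 282 + 5.61 + 2.50 + 84.05
= 374.16 mOsm/kg ≈ 374.2 mOsm/kg
Osmolar gap = measured − calculated = 380 − 374.2 = 5.8 mOsm/kg

5.8 mOsm/kg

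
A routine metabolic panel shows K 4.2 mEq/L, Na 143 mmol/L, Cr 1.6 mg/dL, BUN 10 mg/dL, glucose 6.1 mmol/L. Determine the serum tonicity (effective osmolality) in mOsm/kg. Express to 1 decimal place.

Effective osmolality excludes urea (freely permeant across cell membranes):
2·Na + glucose
= 2·143 + 6.1
= 286 + 6.1
= 292.1 mOsm/kg

292.1 mOsm/kg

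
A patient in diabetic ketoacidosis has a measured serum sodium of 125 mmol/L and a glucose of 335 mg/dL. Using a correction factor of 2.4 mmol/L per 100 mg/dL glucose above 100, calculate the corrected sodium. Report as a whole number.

Corrected Na = measured Na + 2.4 · (glucose − 100)/100
= 125 + 2.4 · (335 − 100)/100
= 125 + 5.6
= 130.6 mmol/L

131 mmol/L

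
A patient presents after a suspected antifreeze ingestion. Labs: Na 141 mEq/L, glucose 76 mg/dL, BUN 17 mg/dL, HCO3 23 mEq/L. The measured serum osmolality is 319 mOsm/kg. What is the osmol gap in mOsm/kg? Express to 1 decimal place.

Calculated osmolality = 2·Na + glucose/18 + BUN/2.8
= 2·141 + 76/18 + 17/2.8
= 282 + 4.22 + 6.07
= 292.29 mOsm/kg ≈ 292.3 mOsm/kg
Osmolar gap = measured − calculated = 319 − 292.3 = 26.7 mOsm/kg

26.7 mOsm/kg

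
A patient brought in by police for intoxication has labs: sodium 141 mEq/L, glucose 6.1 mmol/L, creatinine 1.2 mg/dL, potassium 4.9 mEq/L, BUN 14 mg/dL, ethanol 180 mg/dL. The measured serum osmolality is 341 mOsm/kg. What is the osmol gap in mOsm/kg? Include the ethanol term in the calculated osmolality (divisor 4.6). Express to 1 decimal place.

Calculated osmolality = 2·Na + glucose + BUN/2.8 + ethanol/4.6
= 2·141 + 6.1 + 14/2.8 + 180/4.6
= 282 + 6.10 + 5 + 39.13
= 332.23 mOsm/kg ≈ 332.2 mOsm/kg
Osmolar gap = measured − calculated = 341 − 332.2 = 8.8 mOsm/kg

8.8 mOsm/kg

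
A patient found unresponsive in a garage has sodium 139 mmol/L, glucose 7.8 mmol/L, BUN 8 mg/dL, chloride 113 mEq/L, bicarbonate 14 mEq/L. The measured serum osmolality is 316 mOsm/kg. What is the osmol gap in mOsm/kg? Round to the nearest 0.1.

27.3 mOsm/kg

Calculated osmolality = 2·Na + glucose + BUN/2.8
= 2·139 + 7.8 + 8/2.8
= 278 + 7.80 + 2.86
= 288.66 mOsm/kg ≈ 288.7 mOsm/kg
Osmolar gap = measured − calculated = 316 − 288.7 = 27.3 mOsm/kg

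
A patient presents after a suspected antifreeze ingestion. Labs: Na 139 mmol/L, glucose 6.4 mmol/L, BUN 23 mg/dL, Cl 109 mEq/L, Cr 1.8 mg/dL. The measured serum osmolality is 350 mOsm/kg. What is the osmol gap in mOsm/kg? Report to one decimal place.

57.4 mOsm/kg

Calculated osmolality = 2·Na + glucose + BUN/2.8
= 2·139 + 6.4 + 23/2.8
= 278 + 6.40 + 8.21
= 292.61 mOsm/kg ≈ 292.6 mOsm/kg
Osmolar gap = measured − calculated = 350 − 292.6 = 57.4 mOsm/kg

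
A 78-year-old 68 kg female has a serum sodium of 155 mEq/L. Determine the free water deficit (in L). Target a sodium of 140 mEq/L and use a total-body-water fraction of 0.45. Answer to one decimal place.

TBW = 0.45 · 68 = 30.6 L
Free water deficit = TBW · (Na/140 − 1)
= 30.6 · (155/140 − 1)
= 30.6 · 0.1071
= 3.28 L

3.3 L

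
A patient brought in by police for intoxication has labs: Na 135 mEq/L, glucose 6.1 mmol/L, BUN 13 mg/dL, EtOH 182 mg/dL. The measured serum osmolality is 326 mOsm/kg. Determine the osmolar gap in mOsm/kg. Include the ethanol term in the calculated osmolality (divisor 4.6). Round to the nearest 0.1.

Calculated osmolality = 2·Na + glucose + BUN/2.8 + ethanol/4.6
= 2·135 + 6.1 + 13/2.8 + 182/4.6
= 270 + 6.10 + 4.64 + 39.57
= 320.31 mOsm/kg ≈ 320.3 mOsm/kg
Osmolar gap = measured − calculated = 326 − 320.3 = 5.7 mOsm/kg

5.7 mOsm/kg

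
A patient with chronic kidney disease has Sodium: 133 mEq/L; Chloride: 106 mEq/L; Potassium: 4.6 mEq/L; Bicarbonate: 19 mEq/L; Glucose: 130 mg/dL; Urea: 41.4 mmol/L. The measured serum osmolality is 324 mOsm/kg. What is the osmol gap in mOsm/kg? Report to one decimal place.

9.4 mOsm/kg

Calculated osmolality = 2·Na + glucose/18 + urea
= 2·133 + 130/18 + 41.4
= 266 + 7.22 + 41.40
= 314.62 mOsm/kg ≈ 314.6 mOsm/kg
Osmolar gap = measured − calculated = 324 − 314.6 = 9.4 mOsm/kg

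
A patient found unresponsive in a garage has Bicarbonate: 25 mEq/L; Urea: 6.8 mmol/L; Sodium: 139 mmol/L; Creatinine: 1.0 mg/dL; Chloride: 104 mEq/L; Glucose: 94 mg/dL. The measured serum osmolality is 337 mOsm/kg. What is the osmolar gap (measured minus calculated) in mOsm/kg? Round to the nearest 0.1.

Calculated osmolality = 2·Na + glucose/18 + urea
= 2·139 + 94/18 + 6.8
= 278 + 5.22 + 6.80
= 290.02 mOsm/kg ≈ 290.0 mOsm/kg
Osmolar gap = measured − calculated = 337 − 290.0 = 47.0 mOsm/kg

47.0 mOsm/kg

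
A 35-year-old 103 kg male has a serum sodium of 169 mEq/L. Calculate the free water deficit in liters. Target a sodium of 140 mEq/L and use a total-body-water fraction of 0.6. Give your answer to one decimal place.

TBW = 0.6 · 103 = 61.8 L
Free water deficit = TBW · (Na/140 − 1)
= 61.8 · (169/140 − 1)
= 61.8 · 0.2071
= 12.8 L

12.8 L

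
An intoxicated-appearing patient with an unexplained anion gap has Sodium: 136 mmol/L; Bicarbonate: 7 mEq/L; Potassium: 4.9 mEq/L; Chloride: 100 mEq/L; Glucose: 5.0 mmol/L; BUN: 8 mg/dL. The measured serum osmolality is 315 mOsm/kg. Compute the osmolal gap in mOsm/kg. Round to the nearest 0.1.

Calculated osmolality = 2·Na + glucose + BUN/2.8
= 2·136 + 5 + 8/2.8
= 272 + 5 + 2.86
= 279.86 mOsm/kg ≈ 279.9 mOsm/kg
Osmolar gap = measured − calculated = 315 − 279.9 = 35.1 mOsm/kg

35.1 mOsm/kg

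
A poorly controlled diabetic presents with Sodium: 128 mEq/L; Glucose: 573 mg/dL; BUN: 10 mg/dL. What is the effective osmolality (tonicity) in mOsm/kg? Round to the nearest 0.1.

287.8 mOsm/kg

Effective osmolality excludes urea (freely permeant across cell membranes):
2·Na + glucose/18
= 2·128 + 573/18
= 256 + 31.83
= 287.83 mOsm/kg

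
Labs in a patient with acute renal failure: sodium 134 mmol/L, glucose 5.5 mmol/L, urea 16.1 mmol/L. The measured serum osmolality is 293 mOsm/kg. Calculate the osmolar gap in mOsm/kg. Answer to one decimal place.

Calculated osmolality = 2·Na + glucose + urea
= 2·134 + 5.5 + 16.1
= 268 + 5.50 + 16.10
= 289.6 mOsm/kg ≈ 289.6 mOsm/kg
Osmolar gap = measured − calculated = 293 − 289.6 = 3.4 mOsm/kg

3.4 mOsm/kg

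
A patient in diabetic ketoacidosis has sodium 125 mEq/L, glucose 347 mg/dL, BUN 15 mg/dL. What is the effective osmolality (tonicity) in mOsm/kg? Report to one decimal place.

Effective osmolality excludes urea (freely permeant across cell membranes):
2·Na + glucose/18
= 2·125 + 347/18
= 250 + 19.28
= 269.28 mOsm/kg

269.3 mOsm/kg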